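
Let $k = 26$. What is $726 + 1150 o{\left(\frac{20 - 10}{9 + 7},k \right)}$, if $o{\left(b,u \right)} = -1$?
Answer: $-424$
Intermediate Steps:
$726 + 1150 o{\left(\frac{20 - 10}{9 + 7},k \right)} = 726 + 1150 \left(-1\right) = 726 - 1150 = -424$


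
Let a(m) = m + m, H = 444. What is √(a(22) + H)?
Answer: 2*√122 ≈ 22.091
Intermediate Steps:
a(m) = 2*m
√(a(22) + H) = √(2*22 + 444) = √(44 + 444) = √488 = 2*√122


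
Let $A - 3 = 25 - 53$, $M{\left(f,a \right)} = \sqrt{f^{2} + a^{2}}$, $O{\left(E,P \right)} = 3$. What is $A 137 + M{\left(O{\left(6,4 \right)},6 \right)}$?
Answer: $-3425 + 3 \sqrt{5} \approx -3418.3$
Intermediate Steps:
$M{\left(f,a \right)} = \sqrt{a^{2} + f^{2}}$
$A = -25$ ($A = 3 + \left(25 - 53\right) = 3 - 28 = -25$)
$A 137 + M{\left(O{\left(6,4 \right)},6 \right)} = \left(-25\right) 137 + \sqrt{6^{2} + 3^{2}} = -3425 + \sqrt{36 + 9} = -3425 + \sqrt{45} = -3425 + 3 \sqrt{5}$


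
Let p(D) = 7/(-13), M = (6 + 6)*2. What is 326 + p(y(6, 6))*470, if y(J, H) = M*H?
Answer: 948/13 ≈ 72.923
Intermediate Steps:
M = 24 (M = 12*2 = 24)
y(J, H) = 24*H
p(D) = -7/13 (p(D) = 7*(-1/13) = -7/13)
326 + p(y(6, 6))*470 = 326 - 7/13*470 = 326 - 3290/13 = 948/13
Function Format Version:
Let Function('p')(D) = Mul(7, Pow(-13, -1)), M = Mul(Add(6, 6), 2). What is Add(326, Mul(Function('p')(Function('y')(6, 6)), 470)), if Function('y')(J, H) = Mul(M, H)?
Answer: Rational(948, 13) ≈ 72.923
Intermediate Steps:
M = 24 (M = Mul(12, 2) = 24)
Function('y')(J, H) = Mul(24, H)
Function('p')(D) = Rational(-7, 13) (Function('p')(D) = Mul(7, Rational(-1, 13)) = Rational(-7, 13))
Add(326, Mul(Function('p')(Function('y')(6, 6)), 470)) = Add(326, Mul(Rational(-7, 13), 470)) = Add(326, Rational(-3290, 13)) = Rational(948, 13)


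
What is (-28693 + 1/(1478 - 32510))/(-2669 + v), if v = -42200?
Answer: 890401177/1392374808 ≈ 0.63948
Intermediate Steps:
(-28693 + 1/(1478 - 32510))/(-2669 + v) = (-28693 + 1/(1478 - 32510))/(-2669 - 42200) = (-28693 + 1/(-31032))/(-44869) = (-28693 - 1/31032)*(-1/44869) = -890401177/31032*(-1/44869) = 890401177/1392374808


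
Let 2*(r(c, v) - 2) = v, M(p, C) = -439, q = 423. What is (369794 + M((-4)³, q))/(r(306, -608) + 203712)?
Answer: 73871/40682 ≈ 1.8158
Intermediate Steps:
r(c, v) = 2 + v/2
(369794 + M((-4)³, q))/(r(306, -608) + 203712) = (369794 - 439)/((2 + (½)*(-608)) + 203712) = 369355/((2 - 304) + 203712) = 369355/(-302 + 203712) = 369355/203410 = 369355*(1/203410) = 73871/40682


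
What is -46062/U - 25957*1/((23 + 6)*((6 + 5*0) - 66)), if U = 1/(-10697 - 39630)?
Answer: 4033602382717/1740 ≈ 2.3182e+9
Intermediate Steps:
U = -1/50327 (U = 1/(-50327) = -1/50327 ≈ -1.9870e-5)
-46062/U - 25957*1/((23 + 6)*((6 + 5*0) - 66)) = -46062/(-1/50327) - 25957*1/((23 + 6)*((6 + 5*0) - 66)) = -46062*(-50327) - 25957*1/(29*((6 + 0) - 66)) = 2318162274 - 25957*1/(29*(6 - 66)) = 2318162274 - 25957/((-60*29)) = 2318162274 - 25957/(-1740) = 2318162274 - 25957*(-1/1740) = 2318162274 + 25957/1740 = 4033602382717/1740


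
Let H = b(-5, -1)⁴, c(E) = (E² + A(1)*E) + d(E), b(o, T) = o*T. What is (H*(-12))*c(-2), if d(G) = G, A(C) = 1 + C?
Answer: 15000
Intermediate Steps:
b(o, T) = T*o
c(E) = E² + 3*E (c(E) = (E² + (1 + 1)*E) + E = (E² + 2*E) + E = E² + 3*E)
H = 625 (H = (-1*(-5))⁴ = 5⁴ = 625)
(H*(-12))*c(-2) = (625*(-12))*(-2*(3 - 2)) = -(-15000) = -7500*(-2) = 15000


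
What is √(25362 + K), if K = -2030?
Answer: 2*√5833 ≈ 152.75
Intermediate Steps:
√(25362 + K) = √(25362 - 2030) = √23332 = 2*√5833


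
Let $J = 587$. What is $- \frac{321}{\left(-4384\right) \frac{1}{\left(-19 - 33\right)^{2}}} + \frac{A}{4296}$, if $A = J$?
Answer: $\frac{116607271}{588552} \approx 198.13$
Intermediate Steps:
$A = 587$
$- \frac{321}{\left(-4384\right) \frac{1}{\left(-19 - 33\right)^{2}}} + \frac{A}{4296} = - \frac{321}{\left(-4384\right) \frac{1}{\left(-19 - 33\right)^{2}}} + \frac{587}{4296} = - \frac{321}{\left(-4384\right) \frac{1}{\left(-52\right)^{2}}} + 587 \cdot \frac{1}{4296} = - \frac{321}{\left(-4384\right) \frac{1}{2704}} + \frac{587}{4296} = - \frac{321}{- \frac{274}{169}} + \frac{587}{4296} = \left(-321\right) \left(- \frac{169}{274}\right) + \frac{587}{4296} = \frac{54249}{274} + \frac{587}{4296} = \frac{116607271}{588552}$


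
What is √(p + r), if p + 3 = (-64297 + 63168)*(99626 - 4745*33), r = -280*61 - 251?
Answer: √64289377 ≈ 8018.1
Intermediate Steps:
r = -17331 (r = -17080 - 251 = -17331)
p = 64306708 (p = -3 + (-64297 + 63168)*(99626 - 4745*33) = -3 - 1129*(99626 - 156585) = -3 - 1129*(-56959) = -3 + 64306711 = 64306708)
√(p + r) = √(64306708 - 17331) = √64289377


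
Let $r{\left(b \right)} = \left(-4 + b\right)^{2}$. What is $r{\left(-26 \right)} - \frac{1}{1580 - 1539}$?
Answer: $\frac{36899}{41} \approx 899.98$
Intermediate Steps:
$r{\left(-26 \right)} - \frac{1}{1580 - 1539} = \left(-4 - 26\right)^{2} - \frac{1}{1580 - 1539} = \left(-30\right)^{2} - \frac{1}{41} = 900 - \frac{1}{41} = \frac{36899}{41}$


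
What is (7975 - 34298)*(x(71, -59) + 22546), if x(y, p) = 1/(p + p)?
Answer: -70030419921/118 ≈ -5.9348e+8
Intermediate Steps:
x(y, p) = 1/(2*p)
(7975 - 34298)*(x(71, -59) + 22546) = (7975 - 34298)*((½)/(-59) + 22546) = -26323*((½)*(-1/59) + 22546) = -26323*(-1/118 + 22546) = -26323*2660427/118 = -70030419921/118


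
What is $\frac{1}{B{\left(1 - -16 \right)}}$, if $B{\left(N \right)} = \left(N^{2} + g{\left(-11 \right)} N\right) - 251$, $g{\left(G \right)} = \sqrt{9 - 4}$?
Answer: $-38 + 17 \sqrt{5} \approx 0.013156$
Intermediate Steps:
$g{\left(G \right)} = \sqrt{5}$
$B{\left(N \right)} = -251 + N^{2} + N \sqrt{5}$ ($B{\left(N \right)} = \left(N^{2} + \sqrt{5} N\right) - 251 = \left(N^{2} + N \sqrt{5}\right) - 251 = -251 + N^{2} + N \sqrt{5}$)
$\frac{1}{B{\left(1 - -16 \right)}} = \frac{1}{-251 + \left(1 - -16\right)^{2} + \left(1 - -16\right) \sqrt{5}} = \frac{1}{-251 + \left(1 + 16\right)^{2} + \left(1 + 16\right) \sqrt{5}} = \frac{1}{-251 + 17^{2} + 17 \sqrt{5}} = \frac{1}{-251 + 289 + 17 \sqrt{5}} = \frac{1}{38 + 17 \sqrt{5}}$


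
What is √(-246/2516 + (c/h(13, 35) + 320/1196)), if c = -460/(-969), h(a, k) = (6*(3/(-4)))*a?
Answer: √3957648391554/4947714 ≈ 0.40208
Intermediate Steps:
h(a, k) = -9*a/2 (h(a, k) = (6*(3*(-¼)))*a = (6*(-¾))*a = -9*a/2)
c = 460/969 (c = -460*(-1/969) = 460/969 ≈ 0.47472)
√(-246/2516 + (c/h(13, 35) + 320/1196)) = √(-246/2516 + (460/(969*((-9/2*13))) + 320/1196)) = √(-246*1/2516 + (460/(969*(-117/2)) + 320*(1/1196))) = √(-123/1258 + ((460/969)*(-2/117) + 80/299)) = √(-123/1258 + (-920/113373 + 80/299)) = √(-123/1258 + 52040/200583) = √(2399683/14843142) = √3957648391554/4947714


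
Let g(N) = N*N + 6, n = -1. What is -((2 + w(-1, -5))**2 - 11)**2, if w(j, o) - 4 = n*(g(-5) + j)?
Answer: -319225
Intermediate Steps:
g(N) = 6 + N**2 (g(N) = N**2 + 6 = 6 + N**2)
w(j, o) = -27 - j (w(j, o) = 4 - ((6 + (-5)**2) + j) = 4 - ((6 + 25) + j) = 4 - (31 + j) = 4 + (-31 - j) = -27 - j)
-((2 + w(-1, -5))**2 - 11)**2 = -((2 + (-27 - 1*(-1)))**2 - 11)**2 = -((2 + (-27 + 1))**2 - 11)**2 = -((2 - 26)**2 - 11)**2 = -((-24)**2 - 11)**2 = -(576 - 11)**2 = -1*565**2 = -1*319225 = -319225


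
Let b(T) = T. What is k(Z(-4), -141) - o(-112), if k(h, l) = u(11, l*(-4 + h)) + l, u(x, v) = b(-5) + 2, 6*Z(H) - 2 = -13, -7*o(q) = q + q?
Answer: -176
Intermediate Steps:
o(q) = -2*q/7 (o(q) = -(q + q)/7 = -2*q/7)
Z(H) = -11/6 (Z(H) = 1/3 + (1/6)*(-13) = 1/3 - 13/6 = -11/6)
u(x, v) = -3 (u(x, v) = -5 + 2 = -3)
k(h, l) = -3 + l
k(Z(-4), -141) - o(-112) = (-3 - 141) - (-2)*(-112)/7 = -144 - 1*32 = -144 - 32 = -176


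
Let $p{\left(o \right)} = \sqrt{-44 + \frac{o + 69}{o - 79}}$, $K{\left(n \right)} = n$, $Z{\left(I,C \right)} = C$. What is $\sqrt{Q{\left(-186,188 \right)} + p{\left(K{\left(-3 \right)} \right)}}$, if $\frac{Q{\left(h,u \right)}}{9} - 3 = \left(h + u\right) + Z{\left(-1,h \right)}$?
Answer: $\frac{\sqrt{-2738349 + 41 i \sqrt{75317}}}{41} \approx 0.082922 + 40.361 i$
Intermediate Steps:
$p{\left(o \right)} = \sqrt{-44 + \frac{69 + o}{-79 + o}}$
$Q{\left(h,u \right)} = 27 + 9 u + 18 h$ ($Q{\left(h,u \right)} = 27 + 9 \left(\left(h + u\right) + h\right) = 27 + 9 \left(u + 2 h\right) = 27 + \left(9 u + 18 h\right) = 27 + 9 u + 18 h$)
$\sqrt{Q{\left(-186,188 \right)} + p{\left(K{\left(-3 \right)} \right)}} = \sqrt{\left(27 + 9 \cdot 188 + 18 \left(-186\right)\right) + \sqrt{\frac{3545 - -129}{-79 - 3}}} = \sqrt{\left(27 + 1692 - 3348\right) + \sqrt{\frac{3545 + 129}{-82}}} = \sqrt{-1629 + \sqrt{\left(- \frac{1}{82}\right) 3674}} = \sqrt{-1629 + \sqrt{- \frac{1837}{41}}} = \sqrt{-1629 + \frac{i \sqrt{75317}}{41}}$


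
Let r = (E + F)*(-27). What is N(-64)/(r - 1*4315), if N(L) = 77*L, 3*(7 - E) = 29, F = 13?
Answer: 2464/2297 ≈ 1.0727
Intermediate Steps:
E = -8/3 (E = 7 - ⅓*29 = 7 - 29/3 = -8/3 ≈ -2.6667)
r = -279 (r = (-8/3 + 13)*(-27) = (31/3)*(-27) = -279)
N(-64)/(r - 1*4315) = (77*(-64))/(-279 - 1*4315) = -4928/(-279 - 4315) = -4928/(-4594) = -4928*(-1/4594) = 2464/2297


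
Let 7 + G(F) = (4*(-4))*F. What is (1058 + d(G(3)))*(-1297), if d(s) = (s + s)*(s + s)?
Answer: -17065926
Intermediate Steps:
G(F) = -7 - 16*F (G(F) = -7 + (4*(-4))*F = -7 - 16*F)
d(s) = 4*s² (d(s) = (2*s)*(2*s) = 4*s²)
(1058 + d(G(3)))*(-1297) = (1058 + 4*(-7 - 16*3)²)*(-1297) = (1058 + 4*(-7 - 48)²)*(-1297) = (1058 + 4*(-55)²)*(-1297) = (1058 + 4*3025)*(-1297) = (1058 + 12100)*(-1297) = 13158*(-1297) = -17065926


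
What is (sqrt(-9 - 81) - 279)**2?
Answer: 77751 - 1674*I*sqrt(10) ≈ 77751.0 - 5293.7*I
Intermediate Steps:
(sqrt(-9 - 81) - 279)**2 = (sqrt(-90) - 279)**2 = (3*I*sqrt(10) - 279)**2 = (-279 + 3*I*sqrt(10))**2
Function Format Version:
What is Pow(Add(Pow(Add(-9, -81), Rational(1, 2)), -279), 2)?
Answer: Add(77751, Mul(-1674, I, Pow(10, Rational(1, 2)))) ≈ Add(77751., Mul(-5293.7, I))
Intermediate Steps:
Pow(Add(Pow(Add(-9, -81), Rational(1, 2)), -279), 2) = Pow(Add(Pow(-90, Rational(1, 2)), -279), 2) = Pow(Add(Mul(3, I, Pow(10, Rational(1, 2))), -279), 2) = Pow(Add(-279, Mul(3, I, Pow(10, Rational(1, 2)))), 2)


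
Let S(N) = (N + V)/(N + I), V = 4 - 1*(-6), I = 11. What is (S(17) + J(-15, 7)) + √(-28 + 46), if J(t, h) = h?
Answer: 223/28 + 3*√2 ≈ 12.207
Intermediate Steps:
V = 10 (V = 4 + 6 = 10)
S(N) = (10 + N)/(11 + N) (S(N) = (N + 10)/(N + 11) = (10 + N)/(11 + N))
(S(17) + J(-15, 7)) + √(-28 + 46) = ((10 + 17)/(11 + 17) + 7) + √(-28 + 46) = (27/28 + 7) + √18 = ((1/28)*27 + 7) + 3*√2 = (27/28 + 7) + 3*√2 = 223/28 + 3*√2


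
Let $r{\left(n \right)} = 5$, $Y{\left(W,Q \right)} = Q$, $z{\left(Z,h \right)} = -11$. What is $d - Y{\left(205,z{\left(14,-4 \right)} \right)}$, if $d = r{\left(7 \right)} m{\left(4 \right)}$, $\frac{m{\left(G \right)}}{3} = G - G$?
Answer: $11$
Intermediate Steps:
$m{\left(G \right)} = 0$ ($m{\left(G \right)} = 3 \left(G - G\right) = 3 \cdot 0 = 0$)
$d = 0$ ($d = 5 \cdot 0 = 0$)
$d - Y{\left(205,z{\left(14,-4 \right)} \right)} = 0 - -11 = 0 + 11 = 11$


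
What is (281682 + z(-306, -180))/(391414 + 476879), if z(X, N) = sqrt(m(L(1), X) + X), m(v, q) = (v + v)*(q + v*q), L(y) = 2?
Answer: 31298/96477 + I*sqrt(442)/289431 ≈ 0.32441 + 7.2638e-5*I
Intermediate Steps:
m(v, q) = 2*v*(q + q*v) (m(v, q) = (2*v)*(q + q*v) = 2*v*(q + q*v))
z(X, N) = sqrt(13)*sqrt(X) (z(X, N) = sqrt(2*X*2*(1 + 2) + X) = sqrt(2*X*2*3 + X) = sqrt(12*X + X) = sqrt(13*X) = sqrt(13)*sqrt(X))
(281682 + z(-306, -180))/(391414 + 476879) = (281682 + sqrt(13)*sqrt(-306))/(391414 + 476879) = (281682 + sqrt(13)*(3*I*sqrt(34)))/868293 = (281682 + 3*I*sqrt(442))*(1/868293) = 31298/96477 + I*sqrt(442)/289431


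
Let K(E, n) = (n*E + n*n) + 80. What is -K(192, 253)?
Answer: -112665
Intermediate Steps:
K(E, n) = 80 + n**2 + E*n (K(E, n) = (E*n + n**2) + 80 = (n**2 + E*n) + 80 = 80 + n**2 + E*n)
-K(192, 253) = -(80 + 253**2 + 192*253) = -(80 + 64009 + 48576) = -1*112665 = -112665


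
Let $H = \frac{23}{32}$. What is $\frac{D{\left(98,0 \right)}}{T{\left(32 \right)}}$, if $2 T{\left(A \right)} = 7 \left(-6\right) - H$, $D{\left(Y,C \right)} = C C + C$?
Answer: $0$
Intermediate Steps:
$H = \frac{23}{32}$ ($H = 23 \cdot \frac{1}{32} = \frac{23}{32} \approx 0.71875$)
$D{\left(Y,C \right)} = C + C^{2}$ ($D{\left(Y,C \right)} = C^{2} + C = C + C^{2}$)
$T{\left(A \right)} = - \frac{1367}{64}$ ($T{\left(A \right)} = \frac{7 \left(-6\right) - \frac{23}{32}}{2} = \frac{-42 - \frac{23}{32}}{2} = \frac{1}{2} \left(- \frac{1367}{32}\right) = - \frac{1367}{64}$)
$\frac{D{\left(98,0 \right)}}{T{\left(32 \right)}} = \frac{0 \left(1 + 0\right)}{- \frac{1367}{64}} = 0 \cdot 1 \left(- \frac{64}{1367}\right) = 0 \left(- \frac{64}{1367}\right) = 0$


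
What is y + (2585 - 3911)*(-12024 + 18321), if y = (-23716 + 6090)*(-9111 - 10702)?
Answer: 340874116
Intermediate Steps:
y = 349223938 (y = -17626*(-19813) = 349223938)
y + (2585 - 3911)*(-12024 + 18321) = 349223938 + (2585 - 3911)*(-12024 + 18321) = 349223938 - 1326*6297 = 349223938 - 8349822 = 340874116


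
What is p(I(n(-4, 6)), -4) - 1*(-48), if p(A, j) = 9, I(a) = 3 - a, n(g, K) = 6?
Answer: 57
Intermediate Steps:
p(I(n(-4, 6)), -4) - 1*(-48) = 9 - 1*(-48) = 9 + 48 = 57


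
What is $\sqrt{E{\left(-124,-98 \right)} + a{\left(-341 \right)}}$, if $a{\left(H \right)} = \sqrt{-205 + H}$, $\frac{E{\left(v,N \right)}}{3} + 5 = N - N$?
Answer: $\sqrt{-15 + i \sqrt{546}} \approx 2.5265 + 4.6242 i$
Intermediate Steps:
$E{\left(v,N \right)} = -15$ ($E{\left(v,N \right)} = -15 + 3 \left(N - N\right) = -15 + 3 \cdot 0 = -15 + 0 = -15$)
$\sqrt{E{\left(-124,-98 \right)} + a{\left(-341 \right)}} = \sqrt{-15 + \sqrt{-205 - 341}} = \sqrt{-15 + \sqrt{-546}} = \sqrt{-15 + i \sqrt{546}}$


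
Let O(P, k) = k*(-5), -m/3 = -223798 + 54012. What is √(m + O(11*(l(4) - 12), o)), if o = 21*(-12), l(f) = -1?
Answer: √510618 ≈ 714.58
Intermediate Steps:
m = 509358 (m = -3*(-223798 + 54012) = -3*(-169786) = 509358)
o = -252
O(P, k) = -5*k
√(m + O(11*(l(4) - 12), o)) = √(509358 - 5*(-252)) = √(509358 + 1260) = √510618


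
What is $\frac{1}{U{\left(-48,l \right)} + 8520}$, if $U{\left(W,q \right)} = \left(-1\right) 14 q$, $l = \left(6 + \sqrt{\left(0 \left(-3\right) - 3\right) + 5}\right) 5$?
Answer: $\frac{81}{656002} + \frac{7 \sqrt{2}}{6560020} \approx 0.00012498$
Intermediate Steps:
$l = 30 + 5 \sqrt{2}$ ($l = \left(6 + \sqrt{\left(0 - 3\right) + 5}\right) 5 = \left(6 + \sqrt{-3 + 5}\right) 5 = \left(6 + \sqrt{2}\right) 5 = 30 + 5 \sqrt{2} \approx 37.071$)
$U{\left(W,q \right)} = - 14 q$
$\frac{1}{U{\left(-48,l \right)} + 8520} = \frac{1}{- 14 \left(30 + 5 \sqrt{2}\right) + 8520} = \frac{1}{\left(-420 - 70 \sqrt{2}\right) + 8520} = \frac{1}{8100 - 70 \sqrt{2}}$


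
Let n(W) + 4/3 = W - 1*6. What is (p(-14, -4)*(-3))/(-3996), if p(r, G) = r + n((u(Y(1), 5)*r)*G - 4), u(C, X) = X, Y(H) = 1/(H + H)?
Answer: 191/999 ≈ 0.19119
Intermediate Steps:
Y(H) = 1/(2*H)
n(W) = -22/3 + W (n(W) = -4/3 + (W - 1*6) = -4/3 + (W - 6) = -4/3 + (-6 + W) = -22/3 + W)
p(r, G) = -34/3 + r + 5*G*r (p(r, G) = r + (-22/3 + ((5*r)*G - 4)) = r + (-22/3 + (5*G*r - 4)) = r + (-22/3 + (-4 + 5*G*r)) = r + (-34/3 + 5*G*r) = -34/3 + r + 5*G*r)
(p(-14, -4)*(-3))/(-3996) = ((-34/3 - 14 + 5*(-4)*(-14))*(-3))/(-3996) = ((-34/3 - 14 + 280)*(-3))*(-1/3996) = ((764/3)*(-3))*(-1/3996) = -764*(-1/3996) = 191/999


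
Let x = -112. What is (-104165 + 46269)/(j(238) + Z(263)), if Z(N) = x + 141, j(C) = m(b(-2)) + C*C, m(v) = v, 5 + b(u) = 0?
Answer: -14474/14167 ≈ -1.0217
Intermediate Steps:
b(u) = -5 (b(u) = -5 + 0 = -5)
j(C) = -5 + C**2 (j(C) = -5 + C*C = -5 + C**2)
Z(N) = 29 (Z(N) = -112 + 141 = 29)
(-104165 + 46269)/(j(238) + Z(263)) = (-104165 + 46269)/((-5 + 238**2) + 29) = -57896/((-5 + 56644) + 29) = -57896/(56639 + 29) = -57896/56668 = -57896*1/56668 = -14474/14167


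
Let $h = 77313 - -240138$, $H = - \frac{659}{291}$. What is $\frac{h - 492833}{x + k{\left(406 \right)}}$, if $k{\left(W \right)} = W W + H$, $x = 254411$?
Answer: $- \frac{25518081}{61000109} \approx -0.41833$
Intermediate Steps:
$H = - \frac{659}{291}$ ($H = \left(-659\right) \frac{1}{291} = - \frac{659}{291} \approx -2.2646$)
$h = 317451$ ($h = 77313 + 240138 = 317451$)
$k{\left(W \right)} = - \frac{659}{291} + W^{2}$ ($k{\left(W \right)} = W W - \frac{659}{291} = W^{2} - \frac{659}{291} = - \frac{659}{291} + W^{2}$)
$\frac{h - 492833}{x + k{\left(406 \right)}} = \frac{317451 - 492833}{254411 - \left(\frac{659}{291} - 406^{2}\right)} = - \frac{175382}{254411 + \left(- \frac{659}{291} + 164836\right)} = - \frac{175382}{254411 + \frac{47966617}{291}} = - \frac{175382}{\frac{122000218}{291}} = \left(-175382\right) \frac{291}{122000218} = - \frac{25518081}{61000109}$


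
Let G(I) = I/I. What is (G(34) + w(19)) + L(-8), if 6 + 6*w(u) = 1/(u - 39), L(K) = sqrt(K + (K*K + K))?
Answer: -1/120 + 4*sqrt(3) ≈ 6.9199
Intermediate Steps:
G(I) = 1
L(K) = sqrt(K**2 + 2*K) (L(K) = sqrt(K + (K**2 + K)) = sqrt(K + (K + K**2)) = sqrt(K**2 + 2*K))
w(u) = -1 + 1/(6*(-39 + u)) (w(u) = -1 + 1/(6*(u - 39)) = -1 + 1/(6*(-39 + u)))
(G(34) + w(19)) + L(-8) = (1 + (235/6 - 1*19)/(-39 + 19)) + sqrt(-8*(2 - 8)) = (1 + (235/6 - 19)/(-20)) + sqrt(-8*(-6)) = (1 - 1/20*121/6) + sqrt(48) = (1 - 121/120) + 4*sqrt(3) = -1/120 + 4*sqrt(3)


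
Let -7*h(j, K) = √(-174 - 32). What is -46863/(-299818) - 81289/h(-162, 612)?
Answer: 46863/299818 - 569023*I*√206/206 ≈ 0.1563 - 39646.0*I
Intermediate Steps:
h(j, K) = -I*√206/7 (h(j, K) = -√(-174 - 32)/7 = -I*√206/7)
-46863/(-299818) - 81289/h(-162, 612) = -46863/(-299818) - 81289*7*I*√206/206 = -46863*(-1/299818) - 569023*I*√206/206 = 46863/299818 - 569023*I*√206/206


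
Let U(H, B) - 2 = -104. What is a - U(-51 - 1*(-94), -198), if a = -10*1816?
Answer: -18058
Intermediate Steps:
U(H, B) = -102 (U(H, B) = 2 - 104 = -102)
a = -18160
a - U(-51 - 1*(-94), -198) = -18160 - 1*(-102) = -18160 + 102 = -18058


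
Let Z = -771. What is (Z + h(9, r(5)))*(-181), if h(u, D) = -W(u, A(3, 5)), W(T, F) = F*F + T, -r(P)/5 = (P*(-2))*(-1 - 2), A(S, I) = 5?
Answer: 145705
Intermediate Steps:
r(P) = -30*P (r(P) = -5*P*(-2)*(-1 - 2) = -5*(-2*P)*(-3) = -30*P)
W(T, F) = T + F² (W(T, F) = F² + T = T + F²)
h(u, D) = -25 - u (h(u, D) = -(u + 5²) = -(u + 25) = -(25 + u) = -25 - u)
(Z + h(9, r(5)))*(-181) = (-771 + (-25 - 1*9))*(-181) = (-771 + (-25 - 9))*(-181) = (-771 - 34)*(-181) = -805*(-181) = 145705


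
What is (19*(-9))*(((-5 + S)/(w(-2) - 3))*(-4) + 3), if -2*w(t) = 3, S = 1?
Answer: 95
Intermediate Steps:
w(t) = -3/2 (w(t) = -½*3 = -3/2)
(19*(-9))*(((-5 + S)/(w(-2) - 3))*(-4) + 3) = (19*(-9))*(((-5 + 1)/(-3/2 - 3))*(-4) + 3) = -171*(-4/(-9/2)*(-4) + 3) = -171*(-4*(-2/9)*(-4) + 3) = -171*((8/9)*(-4) + 3) = -171*(-32/9 + 3) = -171*(-5/9) = 95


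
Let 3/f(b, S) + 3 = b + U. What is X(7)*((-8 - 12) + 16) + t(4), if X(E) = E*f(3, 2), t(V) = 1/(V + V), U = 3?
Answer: -223/8 ≈ -27.875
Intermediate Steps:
t(V) = 1/(2*V)
f(b, S) = 3/b (f(b, S) = 3/(-3 + (b + 3)) = 3/(-3 + (3 + b)) = 3/b)
X(E) = E (X(E) = E*(3/3) = E*(3*(⅓)) = E*1 = E)
X(7)*((-8 - 12) + 16) + t(4) = 7*((-8 - 12) + 16) + (½)/4 = 7*(-20 + 16) + (½)*(¼) = 7*(-4) + ⅛ = -28 + ⅛ = -223/8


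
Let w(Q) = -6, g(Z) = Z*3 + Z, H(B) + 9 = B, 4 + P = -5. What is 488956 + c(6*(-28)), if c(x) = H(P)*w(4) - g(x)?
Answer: 489736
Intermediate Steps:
P = -9 (P = -4 - 5 = -9)
H(B) = -9 + B
g(Z) = 4*Z (g(Z) = 3*Z + Z = 4*Z)
c(x) = 108 - 4*x (c(x) = (-9 - 9)*(-6) - 4*x = -18*(-6) - 4*x = 108 - 4*x)
488956 + c(6*(-28)) = 488956 + (108 - 24*(-28)) = 488956 + (108 - 4*(-168)) = 488956 + (108 + 672) = 488956 + 780 = 489736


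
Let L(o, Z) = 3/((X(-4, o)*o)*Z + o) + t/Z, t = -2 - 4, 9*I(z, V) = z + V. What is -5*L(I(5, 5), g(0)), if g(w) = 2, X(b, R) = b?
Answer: 237/14 ≈ 16.929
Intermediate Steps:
I(z, V) = V/9 + z/9 (I(z, V) = (z + V)/9 = (V + z)/9 = V/9 + z/9)
t = -6
L(o, Z) = -6/Z + 3/(o - 4*Z*o) (L(o, Z) = 3/((-4*o)*Z + o) - 6/Z = 3/(-4*Z*o + o) - 6/Z = 3/(o - 4*Z*o) - 6/Z = -6/Z + 3/(o - 4*Z*o))
-5*L(I(5, 5), g(0)) = -15*(2 - 2*((⅑)*5 + (⅑)*5) + 8*2*((⅑)*5 + (⅑)*5))/(2*((⅑)*5 + (⅑)*5)*(1 - 4*2)) = -15*(2 - 2*(5/9 + 5/9) + 8*2*(5/9 + 5/9))/(2*(5/9 + 5/9)*(1 - 8)) = -15*(2 - 2*10/9 + 8*2*(10/9))/(2*10/9*(-7)) = -15*9*(-1)*(2 - 20/9 + 160/9)/(2*10*7) = -15*9*(-1)*158/(2*10*7*9) = -5*(-237/70) = 237/14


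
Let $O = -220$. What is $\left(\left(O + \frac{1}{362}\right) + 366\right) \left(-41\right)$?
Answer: $- \frac{2166973}{362} \approx -5986.1$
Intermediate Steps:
$\left(\left(O + \frac{1}{362}\right) + 366\right) \left(-41\right) = \left(\left(-220 + \frac{1}{362}\right) + 366\right) \left(-41\right) = \left(- \frac{79639}{362} + 366\right) \left(-41\right) = \frac{52853}{362} \left(-41\right) = - \frac{2166973}{362}$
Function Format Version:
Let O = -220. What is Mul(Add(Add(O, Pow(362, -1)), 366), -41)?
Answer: Rational(-2166973, 362) ≈ -5986.1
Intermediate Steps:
Mul(Add(Add(O, Pow(362, -1)), 366), -41) = Mul(Add(Add(-220, Pow(362, -1)), 366), -41) = Mul(Add(Add(-220, Rational(1, 362)), 366), -41) = Mul(Add(Rational(-79639, 362), 366), -41) = Mul(Rational(52853, 362), -41) = Rational(-2166973, 362)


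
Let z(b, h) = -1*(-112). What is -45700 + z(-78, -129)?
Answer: -45588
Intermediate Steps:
z(b, h) = 112
-45700 + z(-78, -129) = -45700 + 112 = -45588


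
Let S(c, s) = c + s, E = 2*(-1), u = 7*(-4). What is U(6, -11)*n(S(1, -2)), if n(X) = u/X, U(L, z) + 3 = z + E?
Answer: -448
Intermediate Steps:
u = -28
E = -2
U(L, z) = -5 + z (U(L, z) = -3 + (z - 2) = -3 + (-2 + z) = -5 + z)
n(X) = -28/X
U(6, -11)*n(S(1, -2)) = (-5 - 11)*(-28/(1 - 2)) = -(-448)/(-1) = -(-448)*(-1) = -16*28 = -448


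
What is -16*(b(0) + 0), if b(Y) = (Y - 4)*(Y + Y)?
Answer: 0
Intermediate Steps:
b(Y) = 2*Y*(-4 + Y) (b(Y) = (-4 + Y)*(2*Y) = 2*Y*(-4 + Y))
-16*(b(0) + 0) = -16*(2*0*(-4 + 0) + 0) = -16*(2*0*(-4) + 0) = -16*(0 + 0) = -16*0 = 0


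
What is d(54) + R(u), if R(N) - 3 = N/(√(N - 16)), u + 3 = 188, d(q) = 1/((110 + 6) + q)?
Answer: 38093/2210 ≈ 17.237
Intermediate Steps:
d(q) = 1/(116 + q)
u = 185 (u = -3 + 188 = 185)
R(N) = 3 + N/√(-16 + N) (R(N) = 3 + N/(√(N - 16)) = 3 + N/(√(-16 + N)) = 3 + N/√(-16 + N))
d(54) + R(u) = 1/(116 + 54) + (3 + 185/√(-16 + 185)) = 1/170 + (3 + 185/√169) = 1/170 + (3 + 185*(1/13)) = 1/170 + (3 + 185/13) = 1/170 + 224/13 = 38093/2210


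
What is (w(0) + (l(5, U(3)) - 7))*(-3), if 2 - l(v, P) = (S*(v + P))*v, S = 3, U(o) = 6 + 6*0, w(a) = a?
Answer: 510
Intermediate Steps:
U(o) = 6 (U(o) = 6 + 0 = 6)
l(v, P) = 2 - v*(3*P + 3*v) (l(v, P) = 2 - 3*(v + P)*v = 2 - 3*(P + v)*v = 2 - (3*P + 3*v)*v = 2 - v*(3*P + 3*v))
(w(0) + (l(5, U(3)) - 7))*(-3) = (0 + ((2 - 3*5**2 - 3*6*5) - 7))*(-3) = (0 + ((2 - 3*25 - 90) - 7))*(-3) = (0 + ((2 - 75 - 90) - 7))*(-3) = (0 + (-163 - 7))*(-3) = (0 - 170)*(-3) = -170*(-3) = 510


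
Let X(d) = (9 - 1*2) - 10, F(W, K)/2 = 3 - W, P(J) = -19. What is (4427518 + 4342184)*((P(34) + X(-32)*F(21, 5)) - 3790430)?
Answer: -33240161048382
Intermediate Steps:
F(W, K) = 6 - 2*W (F(W, K) = 2*(3 - W) = 6 - 2*W)
X(d) = -3 (X(d) = (9 - 2) - 10 = 7 - 10 = -3)
(4427518 + 4342184)*((P(34) + X(-32)*F(21, 5)) - 3790430) = (4427518 + 4342184)*((-19 - 3*(6 - 2*21)) - 3790430) = 8769702*((-19 - 3*(6 - 42)) - 3790430) = 8769702*((-19 - 3*(-36)) - 3790430) = 8769702*((-19 + 108) - 3790430) = 8769702*(89 - 3790430) = 8769702*(-3790341) = -33240161048382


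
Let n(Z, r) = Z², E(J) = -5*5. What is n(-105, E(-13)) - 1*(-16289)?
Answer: 27314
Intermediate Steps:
E(J) = -25
n(-105, E(-13)) - 1*(-16289) = (-105)² - 1*(-16289) = 11025 + 16289 = 27314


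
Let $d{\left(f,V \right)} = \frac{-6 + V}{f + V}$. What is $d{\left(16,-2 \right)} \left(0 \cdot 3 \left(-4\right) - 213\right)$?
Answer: $\frac{852}{7} \approx 121.71$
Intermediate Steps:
$d{\left(f,V \right)} = \frac{-6 + V}{V + f}$
$d{\left(16,-2 \right)} \left(0 \cdot 3 \left(-4\right) - 213\right) = \frac{-6 - 2}{-2 + 16} \left(0 \cdot 3 \left(-4\right) - 213\right) = \frac{1}{14} \left(-8\right) \left(0 \left(-4\right) - 213\right) = \frac{1}{14} \left(-8\right) \left(0 - 213\right) = \left(- \frac{4}{7}\right) \left(-213\right) = \frac{852}{7}$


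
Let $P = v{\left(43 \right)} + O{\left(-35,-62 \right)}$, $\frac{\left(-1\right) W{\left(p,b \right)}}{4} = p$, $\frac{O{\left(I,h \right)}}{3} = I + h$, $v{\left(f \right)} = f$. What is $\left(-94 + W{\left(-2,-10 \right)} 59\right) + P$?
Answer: $130$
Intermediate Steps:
$O{\left(I,h \right)} = 3 I + 3 h$ ($O{\left(I,h \right)} = 3 \left(I + h\right) = 3 I + 3 h$)
$W{\left(p,b \right)} = - 4 p$
$P = -248$ ($P = 43 + \left(3 \left(-35\right) + 3 \left(-62\right)\right) = 43 - 291 = -248$)
$\left(-94 + W{\left(-2,-10 \right)} 59\right) + P = \left(-94 + \left(-4\right) \left(-2\right) 59\right) - 248 = \left(-94 + 8 \cdot 59\right) - 248 = \left(-94 + 472\right) - 248 = 378 - 248 = 130$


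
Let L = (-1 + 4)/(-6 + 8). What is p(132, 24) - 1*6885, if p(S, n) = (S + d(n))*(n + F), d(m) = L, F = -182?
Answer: -27978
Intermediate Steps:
L = 3/2 ≈ 1.5000
d(m) = 3/2
p(S, n) = (-182 + n)*(3/2 + S) (p(S, n) = (S + 3/2)*(n - 182) = (3/2 + S)*(-182 + n) = (-182 + n)*(3/2 + S))
p(132, 24) - 1*6885 = (-273 - 182*132 + (3/2)*24 + 132*24) - 1*6885 = (-273 - 24024 + 36 + 3168) - 6885 = -21093 - 6885 = -27978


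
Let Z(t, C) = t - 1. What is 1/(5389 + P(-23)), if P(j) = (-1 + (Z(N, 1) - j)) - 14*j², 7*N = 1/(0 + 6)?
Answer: -42/83831 ≈ -0.00050101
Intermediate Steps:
N = 1/42 (N = 1/(7*(0 + 6)) = (⅐)/6 = (⅐)*(⅙) = 1/42 ≈ 0.023810)
Z(t, C) = -1 + t
P(j) = -83/42 - j - 14*j² (P(j) = (-1 + ((-1 + 1/42) - j)) - 14*j² = (-1 + (-41/42 - j)) - 14*j² = (-83/42 - j) - 14*j² = -83/42 - j - 14*j²)
1/(5389 + P(-23)) = 1/(5389 + (-83/42 - 1*(-23) - 14*(-23)²)) = 1/(5389 + (-83/42 + 23 - 14*529)) = 1/(5389 + (-83/42 + 23 - 7406)) = 1/(5389 - 310169/42) = 1/(-83831/42) = -42/83831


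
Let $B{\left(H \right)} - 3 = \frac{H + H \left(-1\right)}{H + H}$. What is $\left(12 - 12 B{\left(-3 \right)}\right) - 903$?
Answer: $-927$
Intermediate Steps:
$B{\left(H \right)} = 3$ ($B{\left(H \right)} = 3 + \frac{H + H \left(-1\right)}{H + H} = 3 + \frac{H - H}{2 H} = 3 + 0 \frac{1}{2 H} = 3 + 0 = 3$)
$\left(12 - 12 B{\left(-3 \right)}\right) - 903 = \left(12 - 36\right) - 903 = -24 - 903 = -927$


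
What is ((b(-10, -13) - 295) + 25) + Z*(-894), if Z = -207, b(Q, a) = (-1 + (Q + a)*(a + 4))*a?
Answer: 182110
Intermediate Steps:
b(Q, a) = a*(-1 + (4 + a)*(Q + a)) (b(Q, a) = (-1 + (Q + a)*(4 + a))*a = (-1 + (4 + a)*(Q + a))*a = a*(-1 + (4 + a)*(Q + a)))
((b(-10, -13) - 295) + 25) + Z*(-894) = ((-13*(-1 + (-13)**2 + 4*(-10) + 4*(-13) - 10*(-13)) - 295) + 25) - 207*(-894) = ((-13*(-1 + 169 - 40 - 52 + 130) - 295) + 25) + 185058 = ((-13*206 - 295) + 25) + 185058 = ((-2678 - 295) + 25) + 185058 = (-2973 + 25) + 185058 = -2948 + 185058 = 182110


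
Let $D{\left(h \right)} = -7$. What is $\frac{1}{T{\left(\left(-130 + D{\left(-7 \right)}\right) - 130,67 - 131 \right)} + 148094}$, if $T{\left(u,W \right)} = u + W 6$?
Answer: $\frac{1}{147443} \approx 6.7823 \cdot 10^{-6}$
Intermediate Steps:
$T{\left(u,W \right)} = u + 6 W$
$\frac{1}{T{\left(\left(-130 + D{\left(-7 \right)}\right) - 130,67 - 131 \right)} + 148094} = \frac{1}{\left(\left(\left(-130 - 7\right) - 130\right) + 6 \left(67 - 131\right)\right) + 148094} = \frac{1}{\left(\left(-137 - 130\right) + 6 \left(67 - 131\right)\right) + 148094} = \frac{1}{\left(-267 + 6 \left(-64\right)\right) + 148094} = \frac{1}{\left(-267 - 384\right) + 148094} = \frac{1}{-651 + 148094} = \frac{1}{147443}$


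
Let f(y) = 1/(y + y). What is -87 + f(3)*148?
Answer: -187/3 ≈ -62.333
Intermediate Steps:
f(y) = 1/(2*y)
-87 + f(3)*148 = -87 + ((½)/3)*148 = -87 + ((½)*(⅓))*148 = -87 + (⅙)*148 = -87 + 74/3 = -187/3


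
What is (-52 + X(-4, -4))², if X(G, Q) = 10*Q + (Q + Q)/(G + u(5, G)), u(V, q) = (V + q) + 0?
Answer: 71824/9 ≈ 7980.4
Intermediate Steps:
u(V, q) = V + q
X(G, Q) = 10*Q + 2*Q/(5 + 2*G) (X(G, Q) = 10*Q + (Q + Q)/(G + (5 + G)) = 10*Q + (2*Q)/(5 + 2*G) = 10*Q + 2*Q/(5 + 2*G))
(-52 + X(-4, -4))² = (-52 + 4*(-4)*(13 + 5*(-4))/(5 + 2*(-4)))² = (-52 + 4*(-4)*(13 - 20)/(5 - 8))² = (-52 + 4*(-4)*(-7)/(-3))² = (-52 + 4*(-4)*(-⅓)*(-7))² = (-52 - 112/3)² = (-268/3)² = 71824/9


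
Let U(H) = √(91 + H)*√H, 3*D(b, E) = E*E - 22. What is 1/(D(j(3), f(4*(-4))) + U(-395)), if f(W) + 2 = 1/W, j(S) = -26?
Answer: 3489024/70805427071 - 2359296*√7505/70805427071 ≈ -0.0028374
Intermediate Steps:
f(W) = -2 + 1/W
D(b, E) = -22/3 + E²/3 (D(b, E) = (E*E - 22)/3 = (E² - 22)/3 = (-22 + E²)/3 = -22/3 + E²/3)
U(H) = √H*√(91 + H)
1/(D(j(3), f(4*(-4))) + U(-395)) = 1/((-22/3 + (-2 + 1/(4*(-4)))²/3) + √(-395)*√(91 - 395)) = 1/((-22/3 + (-2 + 1/(-16))²/3) + (I*√395)*√(-304)) = 1/((-22/3 + (-2 - 1/16)²/3) + (I*√395)*(4*I*√19)) = 1/((-22/3 + (-33/16)²/3) - 4*√7505) = 1/((-22/3 + (⅓)*(1089/256)) - 4*√7505) = 1/((-22/3 + 363/256) - 4*√7505) = 1/(-4543/768 - 4*√7505)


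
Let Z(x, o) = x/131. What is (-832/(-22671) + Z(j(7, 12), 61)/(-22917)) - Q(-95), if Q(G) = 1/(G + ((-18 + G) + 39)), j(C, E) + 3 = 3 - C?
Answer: 163403704742/3834115461891 ≈ 0.042618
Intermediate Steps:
j(C, E) = -C (j(C, E) = -3 + (3 - C) = -C)
Z(x, o) = x/131 (Z(x, o) = x*(1/131) = x/131)
Q(G) = 1/(21 + 2*G) (Q(G) = 1/(G + (21 + G)) = 1/(21 + 2*G))
(-832/(-22671) + Z(j(7, 12), 61)/(-22917)) - Q(-95) = (-832/(-22671) + ((-1*7)/131)/(-22917)) - 1/(21 + 2*(-95)) = (-832*(-1/22671) + ((1/131)*(-7))*(-1/22917)) - 1/(21 - 190) = (832/22671 - 7/131*(-1/22917)) - 1/(-169) = (832/22671 + 7/3002127) - 1*(-1/169) = 832642787/22687073739 + 1/169 = 163403704742/3834115461891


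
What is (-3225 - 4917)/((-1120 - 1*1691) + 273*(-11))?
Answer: 1357/969 ≈ 1.4004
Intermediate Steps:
(-3225 - 4917)/((-1120 - 1*1691) + 273*(-11)) = -8142/((-1120 - 1691) - 3003) = -8142/(-2811 - 3003) = -8142/(-5814) = -8142*(-1/5814) = 1357/969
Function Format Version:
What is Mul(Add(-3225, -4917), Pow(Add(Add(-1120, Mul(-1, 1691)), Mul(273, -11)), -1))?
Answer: Rational(1357, 969) ≈ 1.4004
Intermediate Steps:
Mul(Add(-3225, -4917), Pow(Add(Add(-1120, Mul(-1, 1691)), Mul(273, -11)), -1)) = Mul(-8142, Pow(Add(Add(-1120, -1691), -3003), -1)) = Mul(-8142, Pow(Add(-2811, -3003), -1)) = Mul(-8142, Pow(-5814, -1)) = Mul(-8142, Rational(-1, 5814)) = Rational(1357, 969)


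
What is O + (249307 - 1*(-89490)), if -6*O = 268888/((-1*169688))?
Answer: 43117372613/127266 ≈ 3.3880e+5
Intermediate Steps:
O = 33611/127266 (O = -134444/(3*((-1*169688))) = -134444/(3*(-169688)) = -134444*(-1)/(3*169688) = -⅙*(-33611/21211) = 33611/127266 ≈ 0.26410)
O + (249307 - 1*(-89490)) = 33611/127266 + (249307 - 1*(-89490)) = 33611/127266 + (249307 + 89490) = 33611/127266 + 338797 = 43117372613/127266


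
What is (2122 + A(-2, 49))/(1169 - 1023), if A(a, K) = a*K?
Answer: 1012/73 ≈ 13.863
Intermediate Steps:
A(a, K) = K*a
(2122 + A(-2, 49))/(1169 - 1023) = (2122 + 49*(-2))/(1169 - 1023) = (2122 - 98)/146 = 2024*(1/146) = 1012/73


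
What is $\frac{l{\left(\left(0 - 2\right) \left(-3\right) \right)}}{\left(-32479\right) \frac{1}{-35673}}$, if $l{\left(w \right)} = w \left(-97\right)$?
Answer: $- \frac{20761686}{32479} \approx -639.23$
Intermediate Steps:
$l{\left(w \right)} = - 97 w$
$\frac{l{\left(\left(0 - 2\right) \left(-3\right) \right)}}{\left(-32479\right) \frac{1}{-35673}} = \frac{\left(-97\right) \left(0 - 2\right) \left(-3\right)}{\left(-32479\right) \frac{1}{-35673}} = \frac{\left(-97\right) \left(\left(-2\right) \left(-3\right)\right)}{\left(-32479\right) \left(- \frac{1}{35673}\right)} = \frac{\left(-97\right) 6}{\frac{32479}{35673}} = \left(-582\right) \frac{35673}{32479} = - \frac{20761686}{32479}$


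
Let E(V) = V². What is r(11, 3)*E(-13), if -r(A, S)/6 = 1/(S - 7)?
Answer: 507/2 ≈ 253.50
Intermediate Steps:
r(A, S) = -6/(-7 + S) (r(A, S) = -6/(S - 7) = -6/(-7 + S))
r(11, 3)*E(-13) = -6/(-7 + 3)*(-13)² = -6/(-4)*169 = -6*(-¼)*169 = (3/2)*169 = 507/2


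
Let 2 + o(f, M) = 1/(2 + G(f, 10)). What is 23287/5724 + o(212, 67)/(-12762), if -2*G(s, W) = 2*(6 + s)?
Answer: 594400337/146099376 ≈ 4.0685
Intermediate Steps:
G(s, W) = -6 - s (G(s, W) = -(6 + s) = -(12 + 2*s)/2 = -6 - s)
o(f, M) = -2 + 1/(-4 - f) (o(f, M) = -2 + 1/(2 + (-6 - f)) = -2 + 1/(-4 - f))
23287/5724 + o(212, 67)/(-12762) = 23287/5724 + ((-9 - 2*212)/(4 + 212))/(-12762) = 23287*(1/5724) + ((-9 - 424)/216)*(-1/12762) = 23287/5724 + ((1/216)*(-433))*(-1/12762) = 23287/5724 - 433/216*(-1/12762) = 23287/5724 + 433/2756592 = 594400337/146099376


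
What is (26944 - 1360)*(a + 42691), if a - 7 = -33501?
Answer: 235296048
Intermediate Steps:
a = -33494 (a = 7 - 33501 = -33494)
(26944 - 1360)*(a + 42691) = (26944 - 1360)*(-33494 + 42691) = 25584*9197 = 235296048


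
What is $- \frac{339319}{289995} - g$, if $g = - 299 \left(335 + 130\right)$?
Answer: $\frac{40319115506}{289995} \approx 1.3903 \cdot 10^{5}$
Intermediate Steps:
$g = -139035$ ($g = \left(-299\right) 465 = -139035$)
$- \frac{339319}{289995} - g = - \frac{339319}{289995} - -139035 = \left(-339319\right) \frac{1}{289995} + 139035 = - \frac{339319}{289995} + 139035 = \frac{40319115506}{289995}$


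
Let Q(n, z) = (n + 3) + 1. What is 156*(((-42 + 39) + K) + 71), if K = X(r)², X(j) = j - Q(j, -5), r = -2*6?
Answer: 13104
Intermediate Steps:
Q(n, z) = 4 + n (Q(n, z) = (3 + n) + 1 = 4 + n)
r = -12
X(j) = -4 (X(j) = j - (4 + j) = j + (-4 - j) = -4)
K = 16 (K = (-4)² = 16)
156*(((-42 + 39) + K) + 71) = 156*(((-42 + 39) + 16) + 71) = 156*((-3 + 16) + 71) = 156*(13 + 71) = 156*84 = 13104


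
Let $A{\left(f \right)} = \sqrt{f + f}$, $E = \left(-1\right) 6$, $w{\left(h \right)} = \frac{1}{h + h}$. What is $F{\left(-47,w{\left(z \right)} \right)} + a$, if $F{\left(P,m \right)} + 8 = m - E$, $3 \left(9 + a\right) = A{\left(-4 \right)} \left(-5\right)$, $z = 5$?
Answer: $- \frac{109}{10} - \frac{10 i \sqrt{2}}{3} \approx -10.9 - 4.714 i$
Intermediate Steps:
$w{\left(h \right)} = \frac{1}{2 h}$
$E = -6$
$A{\left(f \right)} = \sqrt{2} \sqrt{f}$ ($A{\left(f \right)} = \sqrt{2 f} = \sqrt{2} \sqrt{f}$)
$a = -9 - \frac{10 i \sqrt{2}}{3}$ ($a = -9 + \frac{\sqrt{2} \sqrt{-4} \left(-5\right)}{3} = -9 + \frac{\sqrt{2} \cdot 2 i \left(-5\right)}{3} = -9 + \frac{2 i \sqrt{2} \left(-5\right)}{3} = -9 + \frac{\left(-10\right) i \sqrt{2}}{3} = -9 - \frac{10 i \sqrt{2}}{3} \approx -9.0 - 4.714 i$)
$F{\left(P,m \right)} = -2 + m$ ($F{\left(P,m \right)} = -8 + \left(m - -6\right) = -8 + \left(m + 6\right) = -8 + \left(6 + m\right) = -2 + m$)
$F{\left(-47,w{\left(z \right)} \right)} + a = \left(-2 + \frac{1}{2 \cdot 5}\right) - \left(9 + \frac{10 i \sqrt{2}}{3}\right) = \left(-2 + \frac{1}{2} \cdot \frac{1}{5}\right) - \left(9 + \frac{10 i \sqrt{2}}{3}\right) = \left(-2 + \frac{1}{10}\right) - \left(9 + \frac{10 i \sqrt{2}}{3}\right) = - \frac{19}{10} - \left(9 + \frac{10 i \sqrt{2}}{3}\right) = - \frac{109}{10} - \frac{10 i \sqrt{2}}{3}$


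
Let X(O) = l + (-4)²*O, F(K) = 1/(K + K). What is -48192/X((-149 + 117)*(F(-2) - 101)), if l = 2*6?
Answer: -4016/4321 ≈ -0.92941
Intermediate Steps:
F(K) = 1/(2*K)
l = 12
X(O) = 12 + 16*O (X(O) = 12 + (-4)²*O = 12 + 16*O)
-48192/X((-149 + 117)*(F(-2) - 101)) = -48192/(12 + 16*((-149 + 117)*((½)/(-2) - 101))) = -48192/(12 + 16*(-32*((½)*(-½) - 101))) = -48192/(12 + 16*(-32*(-¼ - 101))) = -48192/(12 + 16*(-32*(-405/4))) = -48192/(12 + 16*3240) = -48192/(12 + 51840) = -48192/51852 = -48192*1/51852 = -4016/4321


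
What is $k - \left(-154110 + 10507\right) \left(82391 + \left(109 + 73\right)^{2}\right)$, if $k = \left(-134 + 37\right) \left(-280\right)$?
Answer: $16588327705$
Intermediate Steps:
$k = 27160$ ($k = \left(-97\right) \left(-280\right) = 27160$)
$k - \left(-154110 + 10507\right) \left(82391 + \left(109 + 73\right)^{2}\right) = 27160 - \left(-154110 + 10507\right) \left(82391 + \left(109 + 73\right)^{2}\right) = 27160 - - 143603 \left(82391 + 182^{2}\right) = 27160 - - 143603 \left(82391 + 33124\right) = 27160 - \left(-143603\right) 115515 = 27160 - -16588300545 = 27160 + 16588300545 = 16588327705$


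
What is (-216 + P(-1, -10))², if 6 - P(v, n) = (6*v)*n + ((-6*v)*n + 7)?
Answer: 47089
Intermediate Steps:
P(v, n) = -1 (P(v, n) = 6 - ((6*v)*n + ((-6*v)*n + 7)) = 6 - (6*n*v + (-6*n*v + 7)) = 6 - (6*n*v + (7 - 6*n*v)) = 6 - 1*7 = 6 - 7 = -1)
(-216 + P(-1, -10))² = (-216 - 1)² = (-217)² = 47089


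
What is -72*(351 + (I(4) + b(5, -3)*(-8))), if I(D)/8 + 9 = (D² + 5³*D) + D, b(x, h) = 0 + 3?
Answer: -317880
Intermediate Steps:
b(x, h) = 3
I(D) = -72 + 8*D² + 1008*D (I(D) = -72 + 8*((D² + 5³*D) + D) = -72 + 8*((D² + 125*D) + D) = -72 + 8*(D² + 126*D) = -72 + (8*D² + 1008*D) = -72 + 8*D² + 1008*D)
-72*(351 + (I(4) + b(5, -3)*(-8))) = -72*(351 + ((-72 + 8*4² + 1008*4) + 3*(-8))) = -72*(351 + ((-72 + 8*16 + 4032) - 24)) = -72*(351 + ((-72 + 128 + 4032) - 24)) = -72*(351 + (4088 - 24)) = -72*(351 + 4064) = -72*4415 = -317880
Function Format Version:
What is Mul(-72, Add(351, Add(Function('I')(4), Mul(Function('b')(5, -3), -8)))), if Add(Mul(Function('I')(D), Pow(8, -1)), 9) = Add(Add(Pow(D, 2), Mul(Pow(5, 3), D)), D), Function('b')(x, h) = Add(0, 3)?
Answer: -317880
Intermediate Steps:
Function('b')(x, h) = 3
Function('I')(D) = Add(-72, Mul(8, Pow(D, 2)), Mul(1008, D)) (Function('I')(D) = Add(-72, Mul(8, Add(Add(Pow(D, 2), Mul(Pow(5, 3), D)), D))) = Add(-72, Mul(8, Add(Add(Pow(D, 2), Mul(125, D)), D))) = Add(-72, Mul(8, Add(Pow(D, 2), Mul(126, D)))) = Add(-72, Add(Mul(8, Pow(D, 2)), Mul(1008, D))) = Add(-72, Mul(8, Pow(D, 2)), Mul(1008, D)))
Mul(-72, Add(351, Add(Function('I')(4), Mul(Function('b')(5, -3), -8)))) = Mul(-72, Add(351, Add(Add(-72, Mul(8, Pow(4, 2)), Mul(1008, 4)), Mul(3, -8)))) = Mul(-72, Add(351, Add(Add(-72, Mul(8, 16), 4032), -24))) = Mul(-72, Add(351, Add(Add(-72, 128, 4032), -24))) = Mul(-72, Add(351, Add(4088, -24))) = Mul(-72, Add(351, 4064)) = Mul(-72, 4415) = -317880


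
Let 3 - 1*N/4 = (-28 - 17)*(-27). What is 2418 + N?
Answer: -2430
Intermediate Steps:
N = -4848 (N = 12 - 4*(-28 - 17)*(-27) = 12 - (-180)*(-27) = 12 - 4*1215 = 12 - 4860 = -4848)
2418 + N = 2418 - 4848 = -2430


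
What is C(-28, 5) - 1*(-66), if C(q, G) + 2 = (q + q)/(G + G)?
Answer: 292/5 ≈ 58.400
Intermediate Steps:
C(q, G) = -2 + q/G (C(q, G) = -2 + (q + q)/(G + G) = -2 + (2*q)/((2*G)) = -2 + (2*q)*(1/(2*G)) = -2 + q/G)
C(-28, 5) - 1*(-66) = (-2 - 28/5) - 1*(-66) = (-2 - 28*1/5) + 66 = (-2 - 28/5) + 66 = -38/5 + 66 = 292/5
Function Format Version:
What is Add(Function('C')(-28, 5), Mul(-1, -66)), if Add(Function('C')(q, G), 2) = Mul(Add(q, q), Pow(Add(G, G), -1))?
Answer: Rational(292, 5) ≈ 58.400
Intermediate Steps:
Function('C')(q, G) = Add(-2, Mul(q, Pow(G, -1))) (Function('C')(q, G) = Add(-2, Mul(Add(q, q), Pow(Add(G, G), -1))) = Add(-2, Mul(Mul(2, q), Pow(Mul(2, G), -1))) = Add(-2, Mul(Mul(2, q), Mul(Rational(1, 2), Pow(G, -1)))) = Add(-2, Mul(q, Pow(G, -1))))
Add(Function('C')(-28, 5), Mul(-1, -66)) = Add(Add(-2, Mul(-28, Pow(5, -1))), Mul(-1, -66)) = Add(Add(-2, Mul(-28, Rational(1, 5))), 66) = Add(Add(-2, Rational(-28, 5)), 66) = Add(Rational(-38, 5), 66) = Rational(292, 5)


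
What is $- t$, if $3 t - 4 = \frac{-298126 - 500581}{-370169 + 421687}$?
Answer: $\frac{197545}{51518} \approx 3.8345$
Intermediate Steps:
$t = - \frac{197545}{51518}$ ($t = \frac{4}{3} + \frac{\left(-298126 - 500581\right) \frac{1}{-370169 + 421687}}{3} = \frac{4}{3} + \frac{\left(-798707\right) \frac{1}{51518}}{3} = \frac{4}{3} + \frac{1}{3} \left(- \frac{798707}{51518}\right) = \frac{4}{3} - \frac{798707}{154554} = - \frac{197545}{51518} \approx -3.8345$)
$- t = \left(-1\right) \left(- \frac{197545}{51518}\right) = \frac{197545}{51518}$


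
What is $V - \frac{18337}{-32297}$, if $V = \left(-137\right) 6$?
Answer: $- \frac{26529797}{32297} \approx -821.43$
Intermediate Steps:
$V = -822$
$V - \frac{18337}{-32297} = -822 - \frac{18337}{-32297} = -822 - - \frac{18337}{32297} = -822 + \frac{18337}{32297} = - \frac{26529797}{32297}$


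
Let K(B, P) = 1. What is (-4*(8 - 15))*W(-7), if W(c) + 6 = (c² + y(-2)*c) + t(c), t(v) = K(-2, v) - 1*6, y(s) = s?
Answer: 1456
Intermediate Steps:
t(v) = -5 (t(v) = 1 - 1*6 = 1 - 6 = -5)
W(c) = -11 + c² - 2*c (W(c) = -6 + ((c² - 2*c) - 5) = -6 + (-5 + c² - 2*c) = -11 + c² - 2*c)
(-4*(8 - 15))*W(-7) = (-4*(8 - 15))*(-11 + (-7)² - 2*(-7)) = (-4*(-7))*(-11 + 49 + 14) = 28*52 = 1456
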